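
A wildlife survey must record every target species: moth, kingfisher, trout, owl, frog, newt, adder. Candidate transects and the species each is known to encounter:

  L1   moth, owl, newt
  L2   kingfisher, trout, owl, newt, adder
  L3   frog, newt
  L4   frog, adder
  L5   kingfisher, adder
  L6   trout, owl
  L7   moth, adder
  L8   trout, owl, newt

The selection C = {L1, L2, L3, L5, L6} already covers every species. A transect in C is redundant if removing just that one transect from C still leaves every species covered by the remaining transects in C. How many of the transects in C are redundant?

Drop L1: moth uncovered — not redundant.
Drop L2: the rest still cover every species — redundant.
Drop L3: frog uncovered — not redundant.
Drop L5: the rest still cover every species — redundant.
Drop L6: the rest still cover every species — redundant.
3 redundant: L2, L5, L6.

3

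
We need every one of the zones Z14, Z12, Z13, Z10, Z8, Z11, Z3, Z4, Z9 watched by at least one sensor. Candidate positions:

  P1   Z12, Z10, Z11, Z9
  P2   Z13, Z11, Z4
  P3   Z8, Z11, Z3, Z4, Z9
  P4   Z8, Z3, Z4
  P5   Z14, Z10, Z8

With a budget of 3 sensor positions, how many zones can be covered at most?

Choosing P1, P2, P3 covers {Z12, Z13, Z10, Z8, Z11, Z3, Z4, Z9} — 8 zones.
No choice of 3 sensor positions does better; here Z14 is left uncovered.

8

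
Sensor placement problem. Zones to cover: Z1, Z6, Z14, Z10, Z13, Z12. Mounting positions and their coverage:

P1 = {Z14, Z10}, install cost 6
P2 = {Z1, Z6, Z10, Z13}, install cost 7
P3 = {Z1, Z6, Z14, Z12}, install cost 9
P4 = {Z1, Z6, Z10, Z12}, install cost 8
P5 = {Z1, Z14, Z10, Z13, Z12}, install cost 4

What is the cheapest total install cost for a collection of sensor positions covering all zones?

P2, P5 cover every zone at install cost 7 + 4 = 11.
Any cover uses at least 2 sensor positions; among all covering selections none totals below 11.

11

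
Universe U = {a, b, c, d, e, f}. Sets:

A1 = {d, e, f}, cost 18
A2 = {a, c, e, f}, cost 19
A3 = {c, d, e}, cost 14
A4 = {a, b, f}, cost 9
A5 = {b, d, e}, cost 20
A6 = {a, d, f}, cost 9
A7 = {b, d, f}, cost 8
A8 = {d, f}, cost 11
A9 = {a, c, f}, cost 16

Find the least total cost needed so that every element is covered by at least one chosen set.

A3, A4 cover every element at cost 14 + 9 = 23.
Any cover uses at least 2 sets; among all covering selections none totals below 23.
Greedy by coverage-per-cost would pick A7, A2 for 27 — worse than the optimum 23.

23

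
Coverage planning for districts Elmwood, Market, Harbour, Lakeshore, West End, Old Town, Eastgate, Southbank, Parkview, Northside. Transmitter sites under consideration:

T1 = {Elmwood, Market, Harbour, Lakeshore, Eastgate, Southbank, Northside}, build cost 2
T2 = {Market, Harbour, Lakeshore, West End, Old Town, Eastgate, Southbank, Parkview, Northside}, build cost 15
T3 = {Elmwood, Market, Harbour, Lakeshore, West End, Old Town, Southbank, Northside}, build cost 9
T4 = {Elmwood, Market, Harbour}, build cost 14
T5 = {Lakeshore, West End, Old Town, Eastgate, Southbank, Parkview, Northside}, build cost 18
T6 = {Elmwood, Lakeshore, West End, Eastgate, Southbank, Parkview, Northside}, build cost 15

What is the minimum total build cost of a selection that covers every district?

T1, T2 cover every district at build cost 2 + 15 = 17.
Any cover uses at least 2 transmitter sites; among all covering selections none totals below 17.

17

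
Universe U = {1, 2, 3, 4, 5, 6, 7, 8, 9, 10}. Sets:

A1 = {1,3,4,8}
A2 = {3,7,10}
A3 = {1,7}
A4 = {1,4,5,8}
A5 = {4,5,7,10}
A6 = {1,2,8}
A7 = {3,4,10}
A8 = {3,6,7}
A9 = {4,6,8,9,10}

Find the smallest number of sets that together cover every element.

4

A1, A5, A6, A9 together cover {1, 2, 3, 4, 5, 6, 7, 8, 9, 10} — every element.
No 3 of the 9 sets cover everything (all 84 triples fall short), so 4 is minimum.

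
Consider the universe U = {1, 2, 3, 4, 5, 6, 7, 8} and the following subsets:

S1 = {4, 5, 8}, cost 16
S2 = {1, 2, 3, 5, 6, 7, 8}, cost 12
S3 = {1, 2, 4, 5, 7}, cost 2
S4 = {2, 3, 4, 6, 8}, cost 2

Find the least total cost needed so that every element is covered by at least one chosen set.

S3, S4 cover every element at cost 2 + 2 = 4.
Any cover uses at least 2 sets; among all covering selections none totals below 4.

4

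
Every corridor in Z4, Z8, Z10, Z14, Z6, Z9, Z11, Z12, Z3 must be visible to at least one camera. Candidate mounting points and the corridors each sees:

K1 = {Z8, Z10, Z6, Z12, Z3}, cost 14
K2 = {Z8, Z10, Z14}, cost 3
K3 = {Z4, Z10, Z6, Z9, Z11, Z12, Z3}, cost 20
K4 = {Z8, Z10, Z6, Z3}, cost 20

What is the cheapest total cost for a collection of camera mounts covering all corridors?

K2, K3 cover every corridor at cost 3 + 20 = 23.
Any cover uses at least 2 camera mounts; among all covering selections none totals below 23.

23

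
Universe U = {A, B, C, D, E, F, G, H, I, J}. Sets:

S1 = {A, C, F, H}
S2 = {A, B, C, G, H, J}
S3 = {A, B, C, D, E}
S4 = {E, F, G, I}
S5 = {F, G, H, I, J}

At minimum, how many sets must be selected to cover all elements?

2

S3, S5 together cover {A, B, C, D, E, F, G, H, I, J} — every element.
No single set contains all 10 elements, so 2 is optimal.
Greedy (largest uncovered first) would take S2, S4, S3 — 3 sets — but 2 suffice.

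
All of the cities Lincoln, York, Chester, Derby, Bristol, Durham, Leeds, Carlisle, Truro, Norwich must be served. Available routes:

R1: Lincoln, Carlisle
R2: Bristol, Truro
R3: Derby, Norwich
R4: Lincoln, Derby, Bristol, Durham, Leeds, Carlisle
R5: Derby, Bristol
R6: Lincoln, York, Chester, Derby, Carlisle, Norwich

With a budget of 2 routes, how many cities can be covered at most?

9

Choosing R4, R6 covers {Lincoln, York, Chester, Derby, Bristol, Durham, Leeds, Carlisle, Norwich} — 9 cities.
No choice of 2 routes does better; here Truro is left uncovered.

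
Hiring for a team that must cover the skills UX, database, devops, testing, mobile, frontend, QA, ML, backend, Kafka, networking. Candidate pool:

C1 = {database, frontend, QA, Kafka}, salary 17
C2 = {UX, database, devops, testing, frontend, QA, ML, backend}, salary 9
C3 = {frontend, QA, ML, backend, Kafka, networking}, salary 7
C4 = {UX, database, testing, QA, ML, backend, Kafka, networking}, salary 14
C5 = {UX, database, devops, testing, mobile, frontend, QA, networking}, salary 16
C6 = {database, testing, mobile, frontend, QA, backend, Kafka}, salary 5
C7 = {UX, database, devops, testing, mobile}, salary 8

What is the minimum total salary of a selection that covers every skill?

15

C3, C7 cover every skill at salary 7 + 8 = 15.
Any cover uses at least 2 candidates; among all covering selections none totals below 15.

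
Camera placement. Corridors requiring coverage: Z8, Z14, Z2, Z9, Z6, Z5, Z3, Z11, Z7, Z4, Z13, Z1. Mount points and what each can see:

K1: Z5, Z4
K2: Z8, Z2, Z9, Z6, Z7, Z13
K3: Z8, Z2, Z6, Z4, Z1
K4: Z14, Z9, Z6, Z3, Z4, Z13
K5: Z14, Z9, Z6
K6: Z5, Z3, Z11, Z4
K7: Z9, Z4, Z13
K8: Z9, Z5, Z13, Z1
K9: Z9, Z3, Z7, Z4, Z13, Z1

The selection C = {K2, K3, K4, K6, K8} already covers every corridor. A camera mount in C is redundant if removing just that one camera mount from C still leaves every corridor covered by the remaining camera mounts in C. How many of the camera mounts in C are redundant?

Drop K2: Z7 uncovered — not redundant.
Drop K3: the rest still cover every corridor — redundant.
Drop K4: Z14 uncovered — not redundant.
Drop K6: Z11 uncovered — not redundant.
Drop K8: the rest still cover every corridor — redundant.
2 redundant: K3, K8.

2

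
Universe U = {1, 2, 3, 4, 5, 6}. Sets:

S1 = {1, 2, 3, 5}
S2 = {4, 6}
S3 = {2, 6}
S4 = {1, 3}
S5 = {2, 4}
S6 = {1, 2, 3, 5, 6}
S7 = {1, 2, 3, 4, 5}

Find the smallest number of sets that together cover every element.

S1, S2 together cover {1, 2, 3, 4, 5, 6} — every element.
No single set contains all 6 elements, so 2 is optimal.

2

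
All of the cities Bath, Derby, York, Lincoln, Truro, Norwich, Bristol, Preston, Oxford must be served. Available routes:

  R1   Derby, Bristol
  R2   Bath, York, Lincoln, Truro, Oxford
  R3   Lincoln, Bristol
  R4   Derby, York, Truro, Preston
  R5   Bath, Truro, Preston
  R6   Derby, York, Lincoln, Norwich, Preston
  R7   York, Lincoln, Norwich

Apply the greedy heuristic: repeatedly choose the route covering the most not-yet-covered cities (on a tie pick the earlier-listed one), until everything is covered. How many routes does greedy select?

3

Pick 1: R2 covers 5 new cities (Bath, York, Lincoln, Truro, Oxford).
Pick 2: R6 covers 3 new cities (Derby, Norwich, Preston).
Pick 3: R1 covers 1 new cities (Bristol).
Greedy uses 3 routes.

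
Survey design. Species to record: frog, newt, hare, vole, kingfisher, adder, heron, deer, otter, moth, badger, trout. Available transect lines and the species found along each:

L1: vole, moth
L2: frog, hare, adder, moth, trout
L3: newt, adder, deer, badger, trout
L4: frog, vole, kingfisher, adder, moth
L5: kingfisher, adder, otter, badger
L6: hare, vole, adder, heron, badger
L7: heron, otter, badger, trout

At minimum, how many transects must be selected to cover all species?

4

L2, L3, L4, L7 together cover {frog, newt, hare, vole, kingfisher, adder, heron, deer, otter, moth, badger, trout} — every species.
No 3 of the 7 transects cover everything (all 35 triples fall short), so 4 is minimum.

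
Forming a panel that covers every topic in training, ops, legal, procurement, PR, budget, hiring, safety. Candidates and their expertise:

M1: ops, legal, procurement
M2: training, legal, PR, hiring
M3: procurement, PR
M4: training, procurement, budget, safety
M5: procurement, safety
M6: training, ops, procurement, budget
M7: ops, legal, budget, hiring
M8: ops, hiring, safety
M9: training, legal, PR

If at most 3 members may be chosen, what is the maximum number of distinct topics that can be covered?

8

Choosing M1, M2, M4 covers {training, ops, legal, procurement, PR, budget, hiring, safety} — 8 topics.
That is all 8 topics.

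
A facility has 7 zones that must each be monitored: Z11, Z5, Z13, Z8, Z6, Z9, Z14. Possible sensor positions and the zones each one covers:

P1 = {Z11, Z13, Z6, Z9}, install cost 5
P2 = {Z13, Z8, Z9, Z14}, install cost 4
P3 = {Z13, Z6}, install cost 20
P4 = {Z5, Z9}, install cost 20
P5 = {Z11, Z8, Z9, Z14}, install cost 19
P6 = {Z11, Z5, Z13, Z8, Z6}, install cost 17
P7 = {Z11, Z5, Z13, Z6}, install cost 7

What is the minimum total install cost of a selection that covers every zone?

11

P2, P7 cover every zone at install cost 4 + 7 = 11.
Any cover uses at least 2 sensor positions; among all covering selections none totals below 11.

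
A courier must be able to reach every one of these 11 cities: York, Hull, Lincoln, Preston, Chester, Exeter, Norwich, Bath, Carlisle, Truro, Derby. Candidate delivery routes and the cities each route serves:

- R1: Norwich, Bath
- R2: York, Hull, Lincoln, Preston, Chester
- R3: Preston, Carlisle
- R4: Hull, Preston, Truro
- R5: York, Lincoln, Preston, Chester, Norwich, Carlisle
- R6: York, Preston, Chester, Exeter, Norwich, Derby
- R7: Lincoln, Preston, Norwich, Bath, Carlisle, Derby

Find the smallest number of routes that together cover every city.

3

R4, R6, R7 together cover {York, Hull, Lincoln, Preston, Chester, Exeter, Norwich, Bath, Carlisle, Truro, Derby} — every city.
No 2 of the 7 routes cover everything (all 21 pairs fall short), so 3 is minimum.
Greedy (largest uncovered first) would take R5, R4, R6, R1 — 4 routes — but 3 suffice.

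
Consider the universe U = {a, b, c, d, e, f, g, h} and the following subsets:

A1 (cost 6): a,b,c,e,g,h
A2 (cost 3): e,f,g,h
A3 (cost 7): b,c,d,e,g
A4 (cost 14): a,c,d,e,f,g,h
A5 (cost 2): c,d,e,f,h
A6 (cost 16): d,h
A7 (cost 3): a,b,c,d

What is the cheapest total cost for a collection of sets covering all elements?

6

A2, A7 cover every element at cost 3 + 3 = 6.
Any cover uses at least 2 sets; among all covering selections none totals below 6.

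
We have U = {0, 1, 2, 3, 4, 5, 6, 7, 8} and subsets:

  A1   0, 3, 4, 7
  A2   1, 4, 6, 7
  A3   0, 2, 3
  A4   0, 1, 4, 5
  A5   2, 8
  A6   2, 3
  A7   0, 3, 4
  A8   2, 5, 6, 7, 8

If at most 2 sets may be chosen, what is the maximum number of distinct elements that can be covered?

Choosing A1, A8 covers {0, 2, 3, 4, 5, 6, 7, 8} — 8 elements.
No choice of 2 sets does better; here 1 is left uncovered.

8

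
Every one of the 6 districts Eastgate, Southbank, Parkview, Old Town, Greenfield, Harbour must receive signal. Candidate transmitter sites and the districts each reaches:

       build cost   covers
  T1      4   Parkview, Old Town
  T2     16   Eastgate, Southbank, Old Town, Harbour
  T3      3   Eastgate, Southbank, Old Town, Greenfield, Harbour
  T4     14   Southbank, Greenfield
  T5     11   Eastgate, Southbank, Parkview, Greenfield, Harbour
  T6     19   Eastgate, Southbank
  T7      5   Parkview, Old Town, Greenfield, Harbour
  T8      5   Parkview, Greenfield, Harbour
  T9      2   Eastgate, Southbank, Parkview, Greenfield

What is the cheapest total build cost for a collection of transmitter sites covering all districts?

T3, T9 cover every district at build cost 3 + 2 = 5.
Any cover uses at least 2 transmitter sites; among all covering selections none totals below 5.

5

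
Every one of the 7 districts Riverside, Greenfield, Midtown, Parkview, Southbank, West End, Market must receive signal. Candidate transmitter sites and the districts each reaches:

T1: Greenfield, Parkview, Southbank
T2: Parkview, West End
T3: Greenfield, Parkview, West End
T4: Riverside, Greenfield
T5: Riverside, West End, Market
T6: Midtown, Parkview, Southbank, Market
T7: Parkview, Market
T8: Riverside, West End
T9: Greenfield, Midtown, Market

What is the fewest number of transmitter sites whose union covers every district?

T1, T5, T6 together cover {Riverside, Greenfield, Midtown, Parkview, Southbank, West End, Market} — every district.
No 2 of the 9 transmitter sites cover everything (all 36 pairs fall short), so 3 is minimum.

3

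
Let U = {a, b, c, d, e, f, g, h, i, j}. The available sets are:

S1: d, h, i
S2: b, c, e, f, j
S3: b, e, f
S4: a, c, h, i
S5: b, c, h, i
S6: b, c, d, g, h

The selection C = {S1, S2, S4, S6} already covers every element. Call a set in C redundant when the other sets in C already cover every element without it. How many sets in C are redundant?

1

Drop S1: the rest still cover every element — redundant.
Drop S2: e, f, j uncovered — not redundant.
Drop S4: a uncovered — not redundant.
Drop S6: g uncovered — not redundant.
1 redundant: S1.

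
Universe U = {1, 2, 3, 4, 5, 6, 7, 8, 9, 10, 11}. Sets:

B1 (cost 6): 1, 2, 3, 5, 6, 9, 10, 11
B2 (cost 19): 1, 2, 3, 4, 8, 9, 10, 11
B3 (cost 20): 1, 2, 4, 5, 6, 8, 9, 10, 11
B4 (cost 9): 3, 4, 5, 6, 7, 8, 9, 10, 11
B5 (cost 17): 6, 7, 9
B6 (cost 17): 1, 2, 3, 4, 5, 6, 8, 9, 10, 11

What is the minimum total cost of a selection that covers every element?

15

B1, B4 cover every element at cost 6 + 9 = 15.
Any cover uses at least 2 sets; among all covering selections none totals below 15.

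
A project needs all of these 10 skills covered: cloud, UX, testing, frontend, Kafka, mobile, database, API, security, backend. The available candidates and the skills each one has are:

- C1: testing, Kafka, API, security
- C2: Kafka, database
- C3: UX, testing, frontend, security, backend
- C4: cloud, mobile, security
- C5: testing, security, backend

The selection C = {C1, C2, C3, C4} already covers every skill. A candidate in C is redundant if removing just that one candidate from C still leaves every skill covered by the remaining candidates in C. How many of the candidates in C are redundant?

Drop C1: API uncovered — not redundant.
Drop C2: database uncovered — not redundant.
Drop C3: UX, frontend, backend uncovered — not redundant.
Drop C4: cloud, mobile uncovered — not redundant.
None of the candidates in C is redundant.

0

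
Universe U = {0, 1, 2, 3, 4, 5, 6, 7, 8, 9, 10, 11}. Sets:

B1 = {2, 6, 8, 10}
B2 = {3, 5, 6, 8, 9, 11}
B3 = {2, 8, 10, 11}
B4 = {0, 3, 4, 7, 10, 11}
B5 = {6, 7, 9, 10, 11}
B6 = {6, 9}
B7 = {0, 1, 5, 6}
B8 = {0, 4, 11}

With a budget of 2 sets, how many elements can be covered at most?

10

Choosing B2, B4 covers {0, 3, 4, 5, 6, 7, 8, 9, 10, 11} — 10 elements.
No choice of 2 sets does better; here 1, 2 are left uncovered.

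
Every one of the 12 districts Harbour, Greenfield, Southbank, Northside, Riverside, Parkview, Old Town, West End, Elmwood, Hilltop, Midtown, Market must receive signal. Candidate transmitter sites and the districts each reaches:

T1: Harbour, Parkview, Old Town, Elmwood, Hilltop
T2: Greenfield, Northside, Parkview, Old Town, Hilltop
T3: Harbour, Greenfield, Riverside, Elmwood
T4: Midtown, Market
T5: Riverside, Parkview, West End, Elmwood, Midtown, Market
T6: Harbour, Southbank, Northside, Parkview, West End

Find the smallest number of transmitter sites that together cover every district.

3

T2, T5, T6 together cover {Harbour, Greenfield, Southbank, Northside, Riverside, Parkview, Old Town, West End, Elmwood, Hilltop, Midtown, Market} — every district.
No 2 of the 6 transmitter sites cover everything (all 15 pairs fall short), so 3 is minimum.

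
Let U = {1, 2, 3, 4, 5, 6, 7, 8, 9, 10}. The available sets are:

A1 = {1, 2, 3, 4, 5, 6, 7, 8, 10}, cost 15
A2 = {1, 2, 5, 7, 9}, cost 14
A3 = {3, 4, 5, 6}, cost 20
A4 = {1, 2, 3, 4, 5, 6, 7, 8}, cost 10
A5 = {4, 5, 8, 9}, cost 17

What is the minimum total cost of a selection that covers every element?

29

A1, A2 cover every element at cost 15 + 14 = 29.
Any cover uses at least 2 sets; among all covering selections none totals below 29.
Greedy by coverage-per-cost would pick A4, A2, A1 for 39 — worse than the optimum 29.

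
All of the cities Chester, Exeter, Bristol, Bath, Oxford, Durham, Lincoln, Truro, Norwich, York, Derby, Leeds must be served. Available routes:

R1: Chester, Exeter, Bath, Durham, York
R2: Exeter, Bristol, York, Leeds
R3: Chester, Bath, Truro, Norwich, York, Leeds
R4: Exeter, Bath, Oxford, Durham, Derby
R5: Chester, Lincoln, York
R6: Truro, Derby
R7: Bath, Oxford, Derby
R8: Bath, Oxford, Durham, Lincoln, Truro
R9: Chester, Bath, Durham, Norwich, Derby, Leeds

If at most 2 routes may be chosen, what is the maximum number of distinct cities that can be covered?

10

Choosing R3, R4 covers {Chester, Exeter, Bath, Oxford, Durham, Truro, Norwich, York, Derby, Leeds} — 10 cities.
No choice of 2 routes does better; here Bristol, Lincoln are left uncovered.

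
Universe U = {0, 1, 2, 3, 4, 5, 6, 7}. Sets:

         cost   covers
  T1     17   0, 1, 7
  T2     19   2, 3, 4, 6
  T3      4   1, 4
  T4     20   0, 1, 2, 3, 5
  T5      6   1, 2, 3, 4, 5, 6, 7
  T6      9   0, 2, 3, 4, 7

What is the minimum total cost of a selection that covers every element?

T5, T6 cover every element at cost 6 + 9 = 15.
Any cover uses at least 2 sets; among all covering selections none totals below 15.

15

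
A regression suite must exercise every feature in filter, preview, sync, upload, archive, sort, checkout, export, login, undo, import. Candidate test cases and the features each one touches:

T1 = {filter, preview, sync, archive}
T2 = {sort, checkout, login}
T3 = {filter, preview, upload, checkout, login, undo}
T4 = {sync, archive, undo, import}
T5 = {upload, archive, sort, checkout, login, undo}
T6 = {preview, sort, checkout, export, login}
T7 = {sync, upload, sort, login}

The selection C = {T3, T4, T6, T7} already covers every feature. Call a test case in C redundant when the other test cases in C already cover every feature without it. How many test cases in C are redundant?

1

Drop T3: filter uncovered — not redundant.
Drop T4: archive, import uncovered — not redundant.
Drop T6: export uncovered — not redundant.
Drop T7: the rest still cover every feature — redundant.
1 redundant: T7.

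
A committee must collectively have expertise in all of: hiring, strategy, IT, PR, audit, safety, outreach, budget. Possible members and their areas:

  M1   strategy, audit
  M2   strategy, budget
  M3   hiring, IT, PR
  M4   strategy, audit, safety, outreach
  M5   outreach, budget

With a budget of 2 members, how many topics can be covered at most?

Choosing M3, M4 covers {hiring, strategy, IT, PR, audit, safety, outreach} — 7 topics.
No choice of 2 members does better; here budget is left uncovered.

7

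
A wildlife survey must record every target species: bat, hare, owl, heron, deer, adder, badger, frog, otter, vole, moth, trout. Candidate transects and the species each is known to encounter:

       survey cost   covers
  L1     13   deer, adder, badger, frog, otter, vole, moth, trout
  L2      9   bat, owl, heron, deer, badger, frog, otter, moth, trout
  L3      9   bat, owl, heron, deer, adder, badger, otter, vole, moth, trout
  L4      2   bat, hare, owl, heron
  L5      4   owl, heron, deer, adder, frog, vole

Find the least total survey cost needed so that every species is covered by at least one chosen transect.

L1, L4 cover every species at survey cost 13 + 2 = 15.
Any cover uses at least 2 transects; among all covering selections none totals below 15.

15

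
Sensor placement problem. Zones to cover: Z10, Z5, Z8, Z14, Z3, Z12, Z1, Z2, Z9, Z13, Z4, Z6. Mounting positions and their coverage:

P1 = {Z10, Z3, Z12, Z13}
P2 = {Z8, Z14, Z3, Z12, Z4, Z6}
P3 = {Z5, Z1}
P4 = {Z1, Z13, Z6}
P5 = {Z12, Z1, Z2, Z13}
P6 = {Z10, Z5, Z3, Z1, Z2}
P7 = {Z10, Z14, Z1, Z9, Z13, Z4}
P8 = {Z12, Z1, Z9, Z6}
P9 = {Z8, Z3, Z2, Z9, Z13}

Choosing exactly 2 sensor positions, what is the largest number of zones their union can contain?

10

Choosing P2, P6 covers {Z10, Z5, Z8, Z14, Z3, Z12, Z1, Z2, Z4, Z6} — 10 zones.
No choice of 2 sensor positions does better; here Z9, Z13 are left uncovered.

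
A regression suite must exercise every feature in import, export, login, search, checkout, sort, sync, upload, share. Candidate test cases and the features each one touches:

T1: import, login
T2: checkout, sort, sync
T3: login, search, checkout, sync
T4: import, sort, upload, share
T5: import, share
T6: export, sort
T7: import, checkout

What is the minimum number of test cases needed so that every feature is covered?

T3, T4, T6 together cover {import, export, login, search, checkout, sort, sync, upload, share} — every feature.
No 2 of the 7 test cases cover everything (all 21 pairs fall short), so 3 is minimum.

3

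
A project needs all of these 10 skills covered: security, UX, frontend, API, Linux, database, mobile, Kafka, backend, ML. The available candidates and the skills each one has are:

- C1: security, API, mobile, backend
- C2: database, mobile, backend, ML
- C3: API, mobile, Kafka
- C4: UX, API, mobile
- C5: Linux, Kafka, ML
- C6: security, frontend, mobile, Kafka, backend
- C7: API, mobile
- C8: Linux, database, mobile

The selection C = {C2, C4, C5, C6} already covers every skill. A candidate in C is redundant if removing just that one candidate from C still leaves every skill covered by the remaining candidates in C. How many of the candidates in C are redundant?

Drop C2: database uncovered — not redundant.
Drop C4: UX, API uncovered — not redundant.
Drop C5: Linux uncovered — not redundant.
Drop C6: security, frontend uncovered — not redundant.
None of the candidates in C is redundant.

0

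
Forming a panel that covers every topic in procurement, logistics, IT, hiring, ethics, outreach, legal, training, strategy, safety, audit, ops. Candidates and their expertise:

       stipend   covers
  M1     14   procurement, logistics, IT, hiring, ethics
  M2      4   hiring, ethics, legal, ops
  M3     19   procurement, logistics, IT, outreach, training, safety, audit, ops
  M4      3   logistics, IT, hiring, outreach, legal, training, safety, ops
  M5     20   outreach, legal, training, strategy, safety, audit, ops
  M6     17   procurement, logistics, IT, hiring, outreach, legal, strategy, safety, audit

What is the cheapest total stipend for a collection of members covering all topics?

M2, M4, M6 cover every topic at stipend 4 + 3 + 17 = 24.
Any cover uses at least 2 members; among all covering selections none totals below 24.

24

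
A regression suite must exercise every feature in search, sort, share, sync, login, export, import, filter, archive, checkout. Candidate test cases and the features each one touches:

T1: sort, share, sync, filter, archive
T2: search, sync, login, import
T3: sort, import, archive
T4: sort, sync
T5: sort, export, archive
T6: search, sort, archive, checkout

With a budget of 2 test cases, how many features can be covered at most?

Choosing T1, T2 covers {search, sort, share, sync, login, import, filter, archive} — 8 features.
No choice of 2 test cases does better; here export, checkout are left uncovered.

8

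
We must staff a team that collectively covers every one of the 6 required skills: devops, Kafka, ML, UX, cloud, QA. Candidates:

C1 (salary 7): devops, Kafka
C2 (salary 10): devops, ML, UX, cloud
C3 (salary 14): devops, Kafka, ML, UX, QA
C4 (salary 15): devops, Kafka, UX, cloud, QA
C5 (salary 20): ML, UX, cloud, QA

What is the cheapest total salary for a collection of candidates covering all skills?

24

C2, C3 cover every skill at salary 10 + 14 = 24.
Any cover uses at least 2 candidates; among all covering selections none totals below 24.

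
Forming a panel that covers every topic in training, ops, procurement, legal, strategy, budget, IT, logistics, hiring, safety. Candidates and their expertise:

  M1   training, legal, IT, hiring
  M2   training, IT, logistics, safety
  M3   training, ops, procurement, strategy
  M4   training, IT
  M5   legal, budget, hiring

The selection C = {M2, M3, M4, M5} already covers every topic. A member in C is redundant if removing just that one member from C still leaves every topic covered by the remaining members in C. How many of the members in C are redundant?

Drop M2: logistics, safety uncovered — not redundant.
Drop M3: ops, procurement, strategy uncovered — not redundant.
Drop M4: the rest still cover every topic — redundant.
Drop M5: legal, budget, hiring uncovered — not redundant.
1 redundant: M4.

1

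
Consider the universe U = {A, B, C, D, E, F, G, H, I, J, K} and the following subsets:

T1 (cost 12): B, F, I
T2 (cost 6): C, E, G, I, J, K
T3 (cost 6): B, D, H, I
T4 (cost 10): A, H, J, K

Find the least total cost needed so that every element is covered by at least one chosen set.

34

T1, T2, T3, T4 cover every element at cost 12 + 6 + 6 + 10 = 34.
Any cover uses at least 4 sets; among all covering selections none totals below 34.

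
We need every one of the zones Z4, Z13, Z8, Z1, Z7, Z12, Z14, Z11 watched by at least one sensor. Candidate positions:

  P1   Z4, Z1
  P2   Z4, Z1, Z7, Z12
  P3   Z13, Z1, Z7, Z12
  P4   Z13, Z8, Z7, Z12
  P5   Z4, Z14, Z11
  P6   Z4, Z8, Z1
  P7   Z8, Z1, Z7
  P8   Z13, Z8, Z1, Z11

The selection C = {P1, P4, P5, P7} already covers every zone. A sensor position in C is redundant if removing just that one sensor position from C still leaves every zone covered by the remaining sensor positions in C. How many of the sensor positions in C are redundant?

2

Drop P1: the rest still cover every zone — redundant.
Drop P4: Z13, Z12 uncovered — not redundant.
Drop P5: Z14, Z11 uncovered — not redundant.
Drop P7: the rest still cover every zone — redundant.
2 redundant: P1, P7.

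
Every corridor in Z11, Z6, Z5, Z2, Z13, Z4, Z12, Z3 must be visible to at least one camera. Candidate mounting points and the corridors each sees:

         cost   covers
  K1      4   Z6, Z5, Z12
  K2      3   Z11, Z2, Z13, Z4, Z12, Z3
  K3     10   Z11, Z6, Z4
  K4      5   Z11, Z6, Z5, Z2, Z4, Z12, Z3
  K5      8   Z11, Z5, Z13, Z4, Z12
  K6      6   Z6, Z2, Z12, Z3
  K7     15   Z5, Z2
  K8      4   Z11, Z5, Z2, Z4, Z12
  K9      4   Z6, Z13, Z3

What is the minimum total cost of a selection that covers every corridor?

7

K1, K2 cover every corridor at cost 4 + 3 = 7.
Any cover uses at least 2 camera mounts; among all covering selections none totals below 7.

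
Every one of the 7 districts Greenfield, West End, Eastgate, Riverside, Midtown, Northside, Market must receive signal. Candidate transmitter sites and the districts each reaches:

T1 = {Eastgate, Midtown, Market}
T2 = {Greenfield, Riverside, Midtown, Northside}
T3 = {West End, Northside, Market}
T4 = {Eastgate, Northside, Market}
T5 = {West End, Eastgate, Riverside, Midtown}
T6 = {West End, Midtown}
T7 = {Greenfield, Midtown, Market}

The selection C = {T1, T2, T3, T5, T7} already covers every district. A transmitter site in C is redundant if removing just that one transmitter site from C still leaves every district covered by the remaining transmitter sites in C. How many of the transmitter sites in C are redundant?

Drop T1: the rest still cover every district — redundant.
Drop T2: the rest still cover every district — redundant.
Drop T3: the rest still cover every district — redundant.
Drop T5: the rest still cover every district — redundant.
Drop T7: the rest still cover every district — redundant.
5 redundant: T1, T2, T3, T5, T7.

5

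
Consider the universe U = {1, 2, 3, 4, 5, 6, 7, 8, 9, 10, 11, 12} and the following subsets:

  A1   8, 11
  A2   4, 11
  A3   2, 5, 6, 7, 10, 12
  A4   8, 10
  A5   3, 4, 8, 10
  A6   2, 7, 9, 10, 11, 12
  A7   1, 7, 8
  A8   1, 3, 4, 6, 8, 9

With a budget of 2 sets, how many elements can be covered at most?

Choosing A3, A8 covers {1, 2, 3, 4, 5, 6, 7, 8, 9, 10, 12} — 11 elements.
No choice of 2 sets does better; here 11 is left uncovered.

11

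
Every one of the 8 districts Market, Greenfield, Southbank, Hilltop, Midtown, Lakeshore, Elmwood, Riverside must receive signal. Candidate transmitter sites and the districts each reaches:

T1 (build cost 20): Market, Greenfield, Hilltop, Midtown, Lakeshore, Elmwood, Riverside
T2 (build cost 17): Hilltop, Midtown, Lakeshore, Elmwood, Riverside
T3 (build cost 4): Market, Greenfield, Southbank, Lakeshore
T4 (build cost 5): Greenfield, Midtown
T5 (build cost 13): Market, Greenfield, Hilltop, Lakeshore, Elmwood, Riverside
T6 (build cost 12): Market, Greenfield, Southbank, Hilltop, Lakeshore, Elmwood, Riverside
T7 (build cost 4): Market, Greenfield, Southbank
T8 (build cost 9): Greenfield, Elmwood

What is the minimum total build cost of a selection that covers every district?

T4, T6 cover every district at build cost 5 + 12 = 17.
Any cover uses at least 2 transmitter sites; among all covering selections none totals below 17.
Greedy by coverage-per-build cost would pick T3, T6, T4 for 21 — worse than the optimum 17.

17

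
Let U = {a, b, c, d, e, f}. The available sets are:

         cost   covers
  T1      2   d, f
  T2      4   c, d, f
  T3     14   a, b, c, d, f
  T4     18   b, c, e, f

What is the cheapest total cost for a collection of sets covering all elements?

32

T3, T4 cover every element at cost 14 + 18 = 32.
Any cover uses at least 2 sets; among all covering selections none totals below 32.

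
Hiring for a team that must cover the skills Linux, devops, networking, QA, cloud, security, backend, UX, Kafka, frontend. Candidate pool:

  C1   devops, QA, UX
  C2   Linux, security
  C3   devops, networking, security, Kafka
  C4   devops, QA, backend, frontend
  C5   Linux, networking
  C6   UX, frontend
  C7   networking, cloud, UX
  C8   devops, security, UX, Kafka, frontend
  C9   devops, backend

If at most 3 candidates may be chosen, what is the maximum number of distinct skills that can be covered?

Choosing C2, C4, C7 covers {Linux, devops, networking, QA, cloud, security, backend, UX, frontend} — 9 skills.
No choice of 3 candidates does better; here Kafka is left uncovered.

9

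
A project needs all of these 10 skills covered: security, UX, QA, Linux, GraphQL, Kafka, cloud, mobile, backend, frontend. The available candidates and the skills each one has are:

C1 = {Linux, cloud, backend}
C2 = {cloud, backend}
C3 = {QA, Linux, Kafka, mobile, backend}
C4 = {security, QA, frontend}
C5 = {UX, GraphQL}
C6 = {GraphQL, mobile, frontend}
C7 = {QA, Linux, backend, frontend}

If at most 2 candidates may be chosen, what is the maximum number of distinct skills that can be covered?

7

Choosing C3, C4 covers {security, QA, Linux, Kafka, mobile, backend, frontend} — 7 skills.
No choice of 2 candidates does better; here UX, GraphQL, cloud are left uncovered.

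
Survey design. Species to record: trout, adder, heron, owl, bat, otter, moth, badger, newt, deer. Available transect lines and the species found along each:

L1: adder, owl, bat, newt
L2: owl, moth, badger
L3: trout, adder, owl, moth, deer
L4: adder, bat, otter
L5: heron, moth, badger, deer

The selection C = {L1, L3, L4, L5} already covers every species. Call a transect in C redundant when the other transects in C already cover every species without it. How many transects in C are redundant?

Drop L1: newt uncovered — not redundant.
Drop L3: trout uncovered — not redundant.
Drop L4: otter uncovered — not redundant.
Drop L5: heron, badger uncovered — not redundant.
None of the transects in C is redundant.

0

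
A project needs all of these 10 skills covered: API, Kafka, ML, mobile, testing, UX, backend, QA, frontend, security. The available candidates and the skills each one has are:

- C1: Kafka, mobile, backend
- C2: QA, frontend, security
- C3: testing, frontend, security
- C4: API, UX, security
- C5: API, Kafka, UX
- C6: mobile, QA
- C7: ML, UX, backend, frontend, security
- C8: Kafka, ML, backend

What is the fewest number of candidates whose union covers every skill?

4

C3, C4, C6, C8 together cover {API, Kafka, ML, mobile, testing, UX, backend, QA, frontend, security} — every skill.
No 3 of the 8 candidates cover everything (all 56 triples fall short), so 4 is minimum.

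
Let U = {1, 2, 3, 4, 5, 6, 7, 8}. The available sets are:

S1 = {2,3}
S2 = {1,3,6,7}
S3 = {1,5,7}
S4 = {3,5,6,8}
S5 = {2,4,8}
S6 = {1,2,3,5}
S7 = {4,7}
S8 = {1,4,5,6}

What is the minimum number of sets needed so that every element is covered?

3

S2, S3, S5 together cover {1, 2, 3, 4, 5, 6, 7, 8} — every element.
No 2 of the 8 sets cover everything (all 28 pairs fall short), so 3 is minimum.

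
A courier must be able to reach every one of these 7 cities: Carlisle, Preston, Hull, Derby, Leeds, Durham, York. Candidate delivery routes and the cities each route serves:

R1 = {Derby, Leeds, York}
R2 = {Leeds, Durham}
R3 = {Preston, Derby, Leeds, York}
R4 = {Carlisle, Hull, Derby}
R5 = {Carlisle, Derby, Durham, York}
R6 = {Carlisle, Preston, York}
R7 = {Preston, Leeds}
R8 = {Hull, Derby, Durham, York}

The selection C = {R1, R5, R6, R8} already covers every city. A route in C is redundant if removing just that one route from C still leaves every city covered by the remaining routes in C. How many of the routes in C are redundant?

1

Drop R1: Leeds uncovered — not redundant.
Drop R5: the rest still cover every city — redundant.
Drop R6: Preston uncovered — not redundant.
Drop R8: Hull uncovered — not redundant.
1 redundant: R5.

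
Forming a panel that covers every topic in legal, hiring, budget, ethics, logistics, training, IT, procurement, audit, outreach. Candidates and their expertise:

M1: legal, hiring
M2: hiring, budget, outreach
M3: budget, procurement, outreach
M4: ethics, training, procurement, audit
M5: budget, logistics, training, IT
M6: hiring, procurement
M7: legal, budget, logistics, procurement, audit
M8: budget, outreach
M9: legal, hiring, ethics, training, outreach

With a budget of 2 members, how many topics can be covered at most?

Choosing M7, M9 covers {legal, hiring, budget, ethics, logistics, training, procurement, audit, outreach} — 9 topics.
No choice of 2 members does better; here IT is left uncovered.

9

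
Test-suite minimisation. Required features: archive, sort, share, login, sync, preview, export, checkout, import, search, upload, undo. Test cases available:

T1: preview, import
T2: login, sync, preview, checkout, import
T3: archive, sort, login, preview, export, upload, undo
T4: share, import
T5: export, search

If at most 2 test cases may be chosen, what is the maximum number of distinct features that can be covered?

10

Choosing T2, T3 covers {archive, sort, login, sync, preview, export, checkout, import, upload, undo} — 10 features.
No choice of 2 test cases does better; here share, search are left uncovered.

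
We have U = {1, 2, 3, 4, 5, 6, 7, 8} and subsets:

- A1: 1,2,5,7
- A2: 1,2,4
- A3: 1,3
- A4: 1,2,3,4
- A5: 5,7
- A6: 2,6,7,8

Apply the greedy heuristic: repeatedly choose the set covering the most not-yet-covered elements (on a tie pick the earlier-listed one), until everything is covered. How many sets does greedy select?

3

Pick 1: A1 covers 4 new elements (1, 2, 5, 7).
Pick 2: A4 covers 2 new elements (3, 4).
Pick 3: A6 covers 2 new elements (6, 8).
Greedy uses 3 sets.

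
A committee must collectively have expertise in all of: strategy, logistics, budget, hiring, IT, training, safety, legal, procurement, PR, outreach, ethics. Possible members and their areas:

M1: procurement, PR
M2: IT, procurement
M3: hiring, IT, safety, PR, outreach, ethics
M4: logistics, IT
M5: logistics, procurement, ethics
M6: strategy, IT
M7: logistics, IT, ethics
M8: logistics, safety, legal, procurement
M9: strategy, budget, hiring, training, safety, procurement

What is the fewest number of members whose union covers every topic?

M3, M8, M9 together cover {strategy, logistics, budget, hiring, IT, training, safety, legal, procurement, PR, outreach, ethics} — every topic.
No 2 of the 9 members cover everything (all 36 pairs fall short), so 3 is minimum.

3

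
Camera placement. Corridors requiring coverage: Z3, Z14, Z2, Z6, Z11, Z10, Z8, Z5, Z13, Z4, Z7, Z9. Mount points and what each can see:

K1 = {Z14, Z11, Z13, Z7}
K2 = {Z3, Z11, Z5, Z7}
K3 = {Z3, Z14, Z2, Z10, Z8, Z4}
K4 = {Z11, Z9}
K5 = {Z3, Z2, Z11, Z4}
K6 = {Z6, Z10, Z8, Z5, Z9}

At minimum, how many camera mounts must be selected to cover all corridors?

3

K1, K3, K6 together cover {Z3, Z14, Z2, Z6, Z11, Z10, Z8, Z5, Z13, Z4, Z7, Z9} — every corridor.
No 2 of the 6 camera mounts cover everything (all 15 pairs fall short), so 3 is minimum.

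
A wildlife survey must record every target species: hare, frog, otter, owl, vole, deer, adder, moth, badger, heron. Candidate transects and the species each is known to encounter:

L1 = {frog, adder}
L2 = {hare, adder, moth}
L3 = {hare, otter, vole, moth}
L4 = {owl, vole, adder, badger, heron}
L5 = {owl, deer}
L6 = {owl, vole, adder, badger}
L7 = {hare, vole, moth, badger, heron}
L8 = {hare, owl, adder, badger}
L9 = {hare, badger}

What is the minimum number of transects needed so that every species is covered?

L1, L3, L4, L5 together cover {hare, frog, otter, owl, vole, deer, adder, moth, badger, heron} — every species.
No 3 of the 9 transects cover everything (all 84 triples fall short), so 4 is minimum.

4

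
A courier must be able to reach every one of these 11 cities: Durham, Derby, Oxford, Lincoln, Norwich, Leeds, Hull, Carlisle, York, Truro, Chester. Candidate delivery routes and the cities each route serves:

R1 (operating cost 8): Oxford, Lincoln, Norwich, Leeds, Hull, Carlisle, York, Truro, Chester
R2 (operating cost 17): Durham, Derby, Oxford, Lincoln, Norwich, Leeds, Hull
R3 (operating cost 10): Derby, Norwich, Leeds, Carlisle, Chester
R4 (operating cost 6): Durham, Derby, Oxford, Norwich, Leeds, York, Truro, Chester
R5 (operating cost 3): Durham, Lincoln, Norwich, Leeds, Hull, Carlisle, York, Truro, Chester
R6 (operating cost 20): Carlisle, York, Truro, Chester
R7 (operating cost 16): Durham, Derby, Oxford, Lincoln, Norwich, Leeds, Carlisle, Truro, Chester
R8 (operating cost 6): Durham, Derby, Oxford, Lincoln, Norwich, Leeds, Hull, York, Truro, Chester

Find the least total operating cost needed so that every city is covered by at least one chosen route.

9

R4, R5 cover every city at operating cost 6 + 3 = 9.
Any cover uses at least 2 routes; among all covering selections none totals below 9.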